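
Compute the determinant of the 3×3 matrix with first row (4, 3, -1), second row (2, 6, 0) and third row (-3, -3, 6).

Expand along column 3:
  + (-1) · |2 6; -3 -3| = (-1)·(-6 − (-18)) = -12
  + 6 · |4 3; 2 6| = 6·(24 − 6) = 108
Sum: (-12) + (108) = 96

96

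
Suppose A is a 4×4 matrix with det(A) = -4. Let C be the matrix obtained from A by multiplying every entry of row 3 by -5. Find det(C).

20

Scaling one row by -5 multiplies the determinant by -5.
det(C) = (-5)·(-4) = 20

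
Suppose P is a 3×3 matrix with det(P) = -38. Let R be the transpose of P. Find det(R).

det(Pᵀ) = det(P).
det(R) = (1)·(-38) = -38

det(R) = -38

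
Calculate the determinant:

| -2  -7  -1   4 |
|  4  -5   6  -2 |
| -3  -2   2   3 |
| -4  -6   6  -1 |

The determinant is -1185.

Expand along row 1:
  + (-2) · M_11   where M_11 = det([-5 6 -2; -2 2 3; -6 6 -1]) = -20
  − (-7) · M_12   where M_12 = det([4 6 -2; -3 2 3; -4 6 -1]) = -150
  + (-1) · M_13   where M_13 = det([4 -5 -2; -3 -2 3; -4 -6 -1]) = 135
  − (4) · M_14   where M_14 = det([4 -5 6; -3 -2 2; -4 -6 6]) = 10
det = (+1)·(-2)·(-20) + (-1)·(-7)·(-150) + (+1)·(-1)·(135) + (-1)·(4)·(10) = -1185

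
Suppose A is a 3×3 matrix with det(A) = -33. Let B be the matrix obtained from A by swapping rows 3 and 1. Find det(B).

|B| = 33

Swapping two rows multiplies the determinant by −1.
det(B) = (-1)·(-33) = 33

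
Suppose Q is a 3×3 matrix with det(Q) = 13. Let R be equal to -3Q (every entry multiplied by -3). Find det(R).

For a 3×3 matrix, det(-3Q) = (-3)^3·det(Q) = -27·det(Q).
det(R) = (-27)·(13) = -351

-351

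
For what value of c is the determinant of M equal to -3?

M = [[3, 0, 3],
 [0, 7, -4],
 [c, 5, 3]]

6

Expanding along the row containing c, det(M) is linear in c: det(M) = (-21)·c + (123).
Set (-21)·c + (123) = -3  ⇒  (-21)·c = -126  ⇒  c = 6.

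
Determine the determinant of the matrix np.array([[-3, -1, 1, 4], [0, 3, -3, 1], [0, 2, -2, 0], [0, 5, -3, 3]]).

The determinant is -12.

Expand along column 1 (it has 3 zeros):
  + (-3) · M_11   where M_11 = det([3 -3 1; 2 -2 0; 5 -3 3]) = 4
det = (+1)·(-3)·(4) = -12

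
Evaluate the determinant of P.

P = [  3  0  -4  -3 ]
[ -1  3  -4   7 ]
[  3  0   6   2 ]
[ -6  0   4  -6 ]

-900

Expand along column 2 (it has 3 zeros):
  + (3) · M_22   where M_22 = det([3 -4 -3; 3 6 2; -6 4 -6]) = -300
det = (+1)·(3)·(-300) = -900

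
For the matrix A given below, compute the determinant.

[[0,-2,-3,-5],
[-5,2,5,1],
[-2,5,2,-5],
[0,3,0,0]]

Expand along row 4 (it has 3 zeros):
  + (3) · M_42   where M_42 = det([0 -3 -5; -5 5 1; -2 2 -5]) = 81
det = (+1)·(3)·(81) = 243

243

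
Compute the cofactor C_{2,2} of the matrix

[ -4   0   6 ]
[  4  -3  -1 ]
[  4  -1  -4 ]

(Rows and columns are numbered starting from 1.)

Delete row 2 and column 2; the remaining 2×2 submatrix is [-4 6; 4 -4].
Its determinant is (-4)·(-4) − 6·4 = -8.
The cofactor carries sign (−1)^(2+2) = +1, so C_{2,2} = +(-8) = -8.

The cofactor is -8.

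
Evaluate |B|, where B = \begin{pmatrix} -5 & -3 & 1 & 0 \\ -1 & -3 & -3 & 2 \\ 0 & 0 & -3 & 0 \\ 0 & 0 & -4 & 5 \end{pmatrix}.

det(B) = -180

B is block upper-triangular with a 2×2 block and a 2×2 block on the diagonal, so its determinant equals the product of the determinants of the diagonal blocks.
det of the 2×2 block = 12
det of the 2×2 block = -15
det = (12)·(-15) = -180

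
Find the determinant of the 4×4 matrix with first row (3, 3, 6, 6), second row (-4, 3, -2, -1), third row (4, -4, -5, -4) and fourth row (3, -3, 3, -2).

Expand along row 1:
  + (3) · M_11   where M_11 = det([3 -2 -1; -4 -5 -4; -3 3 -2]) = 85
  − (3) · M_12   where M_12 = det([-4 -2 -1; 4 -5 -4; 3 3 -2]) = -107
  + (6) · M_13   where M_13 = det([-4 3 -1; 4 -4 -4; 3 -3 -2]) = 4
  − (6) · M_14   where M_14 = det([-4 3 -2; 4 -4 -5; 3 -3 3]) = 27
det = (+1)·(3)·(85) + (-1)·(3)·(-107) + (+1)·(6)·(4) + (-1)·(6)·(27) = 438

The determinant is 438.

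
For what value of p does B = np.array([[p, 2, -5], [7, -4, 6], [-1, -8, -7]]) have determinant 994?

p = 8

Expanding along the row containing p, det(B) is linear in p: det(B) = (76)·p + (386).
Set (76)·p + (386) = 994  ⇒  (76)·p = 608  ⇒  p = 8.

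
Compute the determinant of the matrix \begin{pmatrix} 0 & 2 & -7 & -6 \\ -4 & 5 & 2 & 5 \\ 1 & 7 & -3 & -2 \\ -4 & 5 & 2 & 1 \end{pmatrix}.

-844

Expand along row 1 (it has 1 zero):
  − (2) · M_12   where M_12 = det([-4 2 5; 1 -3 -2; -4 2 1]) = -40
  + (-7) · M_13   where M_13 = det([-4 5 5; 1 7 -2; -4 5 1]) = 132
  − (-6) · M_14   where M_14 = det([-4 5 2; 1 7 -3; -4 5 2]) = 0
det = (-1)·(2)·(-40) + (+1)·(-7)·(132) + (-1)·(-6)·(0) = -844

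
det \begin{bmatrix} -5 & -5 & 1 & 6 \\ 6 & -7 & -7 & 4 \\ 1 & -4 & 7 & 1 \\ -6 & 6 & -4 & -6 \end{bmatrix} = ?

Expand along row 1:
  + (-5) · M_11   where M_11 = det([-7 -7 4; -4 7 1; 6 -4 -6]) = 288
  − (-5) · M_12   where M_12 = det([6 -7 4; 1 7 1; -6 -4 -6]) = -76
  + (1) · M_13   where M_13 = det([6 -7 4; 1 -4 1; -6 6 -6]) = 36
  − (6) · M_14   where M_14 = det([6 -7 -7; 1 -4 7; -6 6 -4]) = 236
det = (+1)·(-5)·(288) + (-1)·(-5)·(-76) + (+1)·(1)·(36) + (-1)·(6)·(236) = -3200

-3200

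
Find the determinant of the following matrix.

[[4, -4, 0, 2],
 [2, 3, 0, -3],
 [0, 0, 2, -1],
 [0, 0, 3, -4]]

-100

The matrix is block upper-triangular with a 2×2 block and a 2×2 block on the diagonal, so its determinant equals the product of the determinants of the diagonal blocks.
det of the 2×2 block = 20
det of the 2×2 block = -5
det = (20)·(-5) = -100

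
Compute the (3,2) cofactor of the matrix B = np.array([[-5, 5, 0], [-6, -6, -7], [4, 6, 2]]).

-35

Delete row 3 and column 2; the remaining 2×2 submatrix is [-5 0; -6 -7].
Its determinant is (-5)·(-7) − 0·(-6) = 35.
The cofactor carries sign (−1)^(3+2) = −1, so C_{3,2} = −(35) = -35.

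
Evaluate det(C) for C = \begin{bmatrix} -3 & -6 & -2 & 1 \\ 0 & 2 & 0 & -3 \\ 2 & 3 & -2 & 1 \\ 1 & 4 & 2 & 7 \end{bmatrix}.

Expand along row 2 (it has 2 zeros):
  + (2) · M_22   where M_22 = det([-3 -2 1; 2 -2 1; 1 2 7]) = 80
  + (-3) · M_24   where M_24 = det([-3 -6 -2; 2 3 -2; 1 4 2]) = -16
det = (+1)·(2)·(80) + (+1)·(-3)·(-16) = 208

det(C) = 208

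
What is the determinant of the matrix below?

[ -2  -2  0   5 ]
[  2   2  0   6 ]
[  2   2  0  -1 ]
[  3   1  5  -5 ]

Expand along column 3 (it has 3 zeros):
  − (5) · M_43   where M_43 = det([-2 -2 5; 2 2 6; 2 2 -1]) = 0
det = (-1)·(5)·(0) = 0

The determinant is 0.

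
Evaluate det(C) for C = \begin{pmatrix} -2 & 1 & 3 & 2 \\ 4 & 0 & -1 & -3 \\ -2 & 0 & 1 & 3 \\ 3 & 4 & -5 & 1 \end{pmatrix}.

Expand along column 2 (it has 2 zeros):
  − (1) · M_12   where M_12 = det([4 -1 -3; -2 1 3; 3 -5 1]) = 32
  + (4) · M_42   where M_42 = det([-2 3 2; 4 -1 -3; -2 1 3]) = -14
det = (-1)·(1)·(32) + (+1)·(4)·(-14) = -88

|C| = -88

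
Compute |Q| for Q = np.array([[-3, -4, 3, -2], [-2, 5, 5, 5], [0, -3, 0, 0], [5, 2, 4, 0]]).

603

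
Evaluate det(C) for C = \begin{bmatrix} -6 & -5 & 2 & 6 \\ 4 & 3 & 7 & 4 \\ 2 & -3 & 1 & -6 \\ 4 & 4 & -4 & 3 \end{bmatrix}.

|C| = -2042

Expand along row 1:
  + (-6) · M_11   where M_11 = det([3 7 4; -3 1 -6; 4 -4 3]) = -136
  − (-5) · M_12   where M_12 = det([4 7 4; 2 1 -6; 4 -4 3]) = -342
  + (2) · M_13   where M_13 = det([4 3 4; 2 -3 -6; 4 4 3]) = 50
  − (6) · M_14   where M_14 = det([4 3 7; 2 -3 1; 4 4 -4]) = 208
det = (+1)·(-6)·(-136) + (-1)·(-5)·(-342) + (+1)·(2)·(50) + (-1)·(6)·(208) = -2042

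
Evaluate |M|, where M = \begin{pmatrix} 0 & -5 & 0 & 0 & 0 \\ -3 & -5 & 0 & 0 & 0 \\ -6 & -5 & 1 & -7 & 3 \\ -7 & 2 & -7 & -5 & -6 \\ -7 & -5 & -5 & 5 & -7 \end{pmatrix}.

-270

M is block lower-triangular with a 2×2 block and a 3×3 block on the diagonal, so its determinant equals the product of the determinants of the diagonal blocks.
det of the 2×2 block = -15
det of the 3×3 block = 18
det = (-15)·(18) = -270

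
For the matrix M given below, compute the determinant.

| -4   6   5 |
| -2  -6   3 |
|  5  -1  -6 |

Expand along row 1:
  + (-4) · |-6 3; -1 -6| = (-4)·(36 − (-3)) = -156
  − 6 · |-2 3; 5 -6| = −6·(12 − 15) = 18
  + 5 · |-2 -6; 5 -1| = 5·(2 − (-30)) = 160
Sum: (-156) + (18) + (160) = 22

22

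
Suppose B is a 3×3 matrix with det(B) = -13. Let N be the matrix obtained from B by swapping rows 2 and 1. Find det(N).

Swapping two rows multiplies the determinant by −1.
det(N) = (-1)·(-13) = 13

The determinant is 13.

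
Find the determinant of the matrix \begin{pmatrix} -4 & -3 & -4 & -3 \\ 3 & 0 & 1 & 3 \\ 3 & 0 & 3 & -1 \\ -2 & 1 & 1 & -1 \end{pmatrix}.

52

Expand along column 2 (it has 2 zeros):
  − (-3) · M_12   where M_12 = det([3 1 3; 3 3 -1; -2 1 -1]) = 26
  + (1) · M_42   where M_42 = det([-4 -4 -3; 3 1 3; 3 3 -1]) = -26
det = (-1)·(-3)·(26) + (+1)·(1)·(-26) = 52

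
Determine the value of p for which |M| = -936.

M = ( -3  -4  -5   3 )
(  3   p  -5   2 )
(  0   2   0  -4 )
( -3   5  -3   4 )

p = -7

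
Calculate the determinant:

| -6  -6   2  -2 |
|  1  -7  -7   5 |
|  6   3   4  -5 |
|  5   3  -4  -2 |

The determinant is -2252.

Expand along row 1:
  + (-6) · M_11   where M_11 = det([-7 -7 5; 3 4 -5; 3 -4 -2]) = 139
  − (-6) · M_12   where M_12 = det([1 -7 5; 6 4 -5; 5 -4 -2]) = -157
  + (2) · M_13   where M_13 = det([1 -7 5; 6 3 -5; 5 3 -2]) = 115
  − (-2) · M_14   where M_14 = det([1 -7 -7; 6 3 4; 5 3 -4]) = -353
det = (+1)·(-6)·(139) + (-1)·(-6)·(-157) + (+1)·(2)·(115) + (-1)·(-2)·(-353) = -2252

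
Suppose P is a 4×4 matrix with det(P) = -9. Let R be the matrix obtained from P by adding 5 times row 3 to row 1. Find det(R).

Adding a multiple of one row to another leaves the determinant unchanged.
det(R) = (1)·(-9) = -9

|R| = -9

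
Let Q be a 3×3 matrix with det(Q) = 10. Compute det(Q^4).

10000

det(Q^4) = (det Q)^4 = (10)^4 = 10000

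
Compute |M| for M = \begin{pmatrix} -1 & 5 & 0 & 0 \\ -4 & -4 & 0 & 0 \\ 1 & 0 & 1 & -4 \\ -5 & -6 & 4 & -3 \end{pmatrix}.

312

M is block lower-triangular with a 2×2 block and a 2×2 block on the diagonal, so its determinant equals the product of the determinants of the diagonal blocks.
det of the 2×2 block = 24
det of the 2×2 block = 13
det = (24)·(13) = 312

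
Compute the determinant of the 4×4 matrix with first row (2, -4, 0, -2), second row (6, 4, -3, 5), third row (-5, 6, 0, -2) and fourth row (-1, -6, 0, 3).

Expand along column 3 (it has 3 zeros):
  − (-3) · M_23   where M_23 = det([2 -4 -2; -5 6 -2; -1 -6 3]) = -128
det = (-1)·(-3)·(-128) = -384

-384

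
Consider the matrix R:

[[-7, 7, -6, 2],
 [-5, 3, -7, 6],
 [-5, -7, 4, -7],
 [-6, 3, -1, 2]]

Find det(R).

Expand along row 1:
  + (-7) · M_11   where M_11 = det([3 -7 6; -7 4 -7; 3 -1 2]) = 22
  − (7) · M_12   where M_12 = det([-5 -7 6; -5 4 -7; -6 -1 2]) = -195
  + (-6) · M_13   where M_13 = det([-5 3 6; -5 -7 -7; -6 3 2]) = -221
  − (2) · M_14   where M_14 = det([-5 3 -7; -5 -7 4; -6 3 -1]) = 337
det = (+1)·(-7)·(22) + (-1)·(7)·(-195) + (+1)·(-6)·(-221) + (-1)·(2)·(337) = 1863

|R| = 1863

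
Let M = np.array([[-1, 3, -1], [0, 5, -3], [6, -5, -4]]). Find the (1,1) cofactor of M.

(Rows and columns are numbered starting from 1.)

-35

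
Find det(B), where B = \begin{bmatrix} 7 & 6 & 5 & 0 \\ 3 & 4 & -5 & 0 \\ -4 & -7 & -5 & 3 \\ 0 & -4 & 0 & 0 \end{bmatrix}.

Expand along row 4 (it has 3 zeros):
  + (-4) · M_42   where M_42 = det([7 5 0; 3 -5 0; -4 -5 3]) = -150
det = (+1)·(-4)·(-150) = 600

|B| = 600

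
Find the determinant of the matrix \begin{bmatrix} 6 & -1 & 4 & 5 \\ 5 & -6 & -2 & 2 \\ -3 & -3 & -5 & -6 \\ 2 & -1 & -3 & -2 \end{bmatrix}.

Expand along row 1:
  + (6) · M_11   where M_11 = det([-6 -2 2; -3 -5 -6; -1 -3 -2]) = 56
  − (-1) · M_12   where M_12 = det([5 -2 2; -3 -5 -6; 2 -3 -2]) = 34
  + (4) · M_13   where M_13 = det([5 -6 2; -3 -3 -6; 2 -1 -2]) = 126
  − (5) · M_14   where M_14 = det([5 -6 -2; -3 -3 -5; 2 -1 -3]) = 116
det = (+1)·(6)·(56) + (-1)·(-1)·(34) + (+1)·(4)·(126) + (-1)·(5)·(116) = 294

The determinant is 294.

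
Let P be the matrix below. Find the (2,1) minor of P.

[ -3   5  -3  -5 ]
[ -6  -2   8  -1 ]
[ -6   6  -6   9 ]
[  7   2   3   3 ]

Delete row 2 and column 1; the remaining 3×3 submatrix is [5 -3 -5; 6 -6 9; 2 3 3].
Its determinant is -375.

-375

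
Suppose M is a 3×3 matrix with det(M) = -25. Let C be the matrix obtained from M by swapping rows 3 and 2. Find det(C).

25

Swapping two rows multiplies the determinant by −1.
det(C) = (-1)·(-25) = 25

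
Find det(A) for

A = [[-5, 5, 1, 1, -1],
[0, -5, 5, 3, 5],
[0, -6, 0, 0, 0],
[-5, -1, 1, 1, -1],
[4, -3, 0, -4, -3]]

Expand along row 3 (it has 4 zeros):
  − (-6) · M_32   where M_32 = det([-5 1 1 -1; 0 5 3 5; -5 1 1 -1; 4 0 -4 -3]) = 0
det = (-1)·(-6)·(0) = 0

det(A) = 0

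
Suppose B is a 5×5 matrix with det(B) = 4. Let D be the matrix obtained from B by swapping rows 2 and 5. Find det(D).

|D| = -4

Swapping two rows multiplies the determinant by −1.
det(D) = (-1)·(4) = -4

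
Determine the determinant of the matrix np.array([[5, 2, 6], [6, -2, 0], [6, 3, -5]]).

290

Expand along row 2:
  − 6 · |2 6; 3 -5| = −6·(-10 − 18) = 168
  + (-2) · |5 6; 6 -5| = (-2)·(-25 − 36) = 122
Sum: (168) + (122) = 290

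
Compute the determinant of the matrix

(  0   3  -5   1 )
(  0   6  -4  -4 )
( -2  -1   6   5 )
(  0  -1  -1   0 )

84

Expand along column 1 (it has 3 zeros):
  + (-2) · M_31   where M_31 = det([3 -5 1; 6 -4 -4; -1 -1 0]) = -42
det = (+1)·(-2)·(-42) = 84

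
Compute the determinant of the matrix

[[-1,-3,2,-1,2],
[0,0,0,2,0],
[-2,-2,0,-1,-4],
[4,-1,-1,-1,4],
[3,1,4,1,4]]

The determinant is -512.

Expand along row 2 (it has 4 zeros):
  + (2) · M_24   where M_24 = det([-1 -3 2 2; -2 -2 0 -4; 4 -1 -1 4; 3 1 4 4]) = -256
det = (+1)·(2)·(-256) = -512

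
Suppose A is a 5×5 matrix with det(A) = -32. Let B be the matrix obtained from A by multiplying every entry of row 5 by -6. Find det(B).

Scaling one row by -6 multiplies the determinant by -6.
det(B) = (-6)·(-32) = 192

The determinant is 192.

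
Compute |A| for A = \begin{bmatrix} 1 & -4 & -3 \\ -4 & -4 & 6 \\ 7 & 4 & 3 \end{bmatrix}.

det(A) = -288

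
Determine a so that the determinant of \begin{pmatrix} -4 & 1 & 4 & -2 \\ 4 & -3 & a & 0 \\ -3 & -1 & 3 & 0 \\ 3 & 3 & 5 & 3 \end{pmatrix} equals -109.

-7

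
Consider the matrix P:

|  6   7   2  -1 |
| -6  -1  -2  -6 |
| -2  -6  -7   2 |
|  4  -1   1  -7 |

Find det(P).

Expand along row 1:
  + (6) · M_11   where M_11 = det([-1 -2 -6; -6 -7 2; -1 1 -7]) = 119
  − (7) · M_12   where M_12 = det([-6 -2 -6; -2 -7 2; 4 1 -7]) = -426
  + (2) · M_13   where M_13 = det([-6 -1 -6; -2 -6 2; 4 -1 -7]) = -414
  − (-1) · M_14   where M_14 = det([-6 -1 -2; -2 -6 -7; 4 -1 1]) = 52
det = (+1)·(6)·(119) + (-1)·(7)·(-426) + (+1)·(2)·(-414) + (-1)·(-1)·(52) = 2920

det(P) = 2920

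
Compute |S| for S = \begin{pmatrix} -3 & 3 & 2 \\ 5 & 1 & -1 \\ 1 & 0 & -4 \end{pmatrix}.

Expand along column 2:
  − 3 · |5 -1; 1 -4| = −3·(-20 − (-1)) = 57
  + 1 · |-3 2; 1 -4| = 1·(12 − 2) = 10
Sum: (57) + (10) = 67

The determinant is 67.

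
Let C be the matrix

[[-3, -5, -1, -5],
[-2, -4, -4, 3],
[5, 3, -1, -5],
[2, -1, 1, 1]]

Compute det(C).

Expand along row 1:
  + (-3) · M_11   where M_11 = det([-4 -4 3; 3 -1 -5; -1 1 1]) = -18
  − (-5) · M_12   where M_12 = det([-2 -4 3; 5 -1 -5; 2 1 1]) = 73
  + (-1) · M_13   where M_13 = det([-2 -4 3; 5 3 -5; 2 -1 1]) = 31
  − (-5) · M_14   where M_14 = det([-2 -4 -4; 5 3 -1; 2 -1 1]) = 68
det = (+1)·(-3)·(-18) + (-1)·(-5)·(73) + (+1)·(-1)·(31) + (-1)·(-5)·(68) = 728

728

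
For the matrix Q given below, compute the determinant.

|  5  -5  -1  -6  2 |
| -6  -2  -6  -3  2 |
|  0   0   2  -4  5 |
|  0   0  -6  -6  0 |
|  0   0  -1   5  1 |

8640

Q is block upper-triangular with a 2×2 block and a 3×3 block on the diagonal, so its determinant equals the product of the determinants of the diagonal blocks.
det of the 2×2 block = -40
det of the 3×3 block = -216
det = (-40)·(-216) = 8640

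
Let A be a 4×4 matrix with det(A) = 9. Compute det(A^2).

det(A^2) = (det A)^2 = (9)^2 = 81

81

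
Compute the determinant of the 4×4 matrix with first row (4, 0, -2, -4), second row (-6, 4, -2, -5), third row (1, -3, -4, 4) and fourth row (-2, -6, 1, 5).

1176

Expand along row 1 (it has 1 zero):
  + (4) · M_11   where M_11 = det([4 -2 -5; -3 -4 4; -6 1 5]) = 57
  + (-2) · M_13   where M_13 = det([-6 4 -5; 1 -3 4; -2 -6 5]) = -46
  − (-4) · M_14   where M_14 = det([-6 4 -2; 1 -3 -4; -2 -6 1]) = 214
det = (+1)·(4)·(57) + (+1)·(-2)·(-46) + (-1)·(-4)·(214) = 1176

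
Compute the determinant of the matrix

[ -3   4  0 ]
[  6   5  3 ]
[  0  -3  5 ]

-222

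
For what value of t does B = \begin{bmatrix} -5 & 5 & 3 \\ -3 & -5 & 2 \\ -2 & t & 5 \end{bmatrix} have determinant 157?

7

Expanding along the row containing t, det(B) is linear in t: det(B) = (1)·t + (150).
Set (1)·t + (150) = 157  ⇒  (1)·t = 7  ⇒  t = 7.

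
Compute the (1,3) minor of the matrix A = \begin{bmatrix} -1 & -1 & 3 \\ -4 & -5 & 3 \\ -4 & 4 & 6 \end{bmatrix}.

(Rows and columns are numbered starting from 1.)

-36

Delete row 1 and column 3; the remaining 2×2 submatrix is [-4 -5; -4 4].
Its determinant is (-4)·4 − (-5)·(-4) = -36.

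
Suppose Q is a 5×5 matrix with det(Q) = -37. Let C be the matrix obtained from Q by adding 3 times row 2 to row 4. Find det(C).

The determinant is -37.

Adding a multiple of one row to another leaves the determinant unchanged.
det(C) = (1)·(-37) = -37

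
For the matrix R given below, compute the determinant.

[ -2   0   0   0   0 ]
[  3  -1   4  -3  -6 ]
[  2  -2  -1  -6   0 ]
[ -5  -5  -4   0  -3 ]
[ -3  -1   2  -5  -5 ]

Expand along row 1 (it has 4 zeros):
  + (-2) · M_11   where M_11 = det([-1 4 -3 -6; -2 -1 -6 0; -5 -4 0 -3; -1 2 -5 -5]) = -315
det = (+1)·(-2)·(-315) = 630

630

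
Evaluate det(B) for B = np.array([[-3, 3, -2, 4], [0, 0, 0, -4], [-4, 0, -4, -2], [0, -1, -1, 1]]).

det(B) = 32

Expand along row 2 (it has 3 zeros):
  + (-4) · M_24   where M_24 = det([-3 3 -2; -4 0 -4; 0 -1 -1]) = -8
det = (+1)·(-4)·(-8) = 32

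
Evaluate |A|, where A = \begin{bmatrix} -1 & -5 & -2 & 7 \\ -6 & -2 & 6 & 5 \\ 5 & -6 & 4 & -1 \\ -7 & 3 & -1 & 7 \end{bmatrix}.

Expand along row 1:
  + (-1) · M_11   where M_11 = det([-2 6 5; -6 4 -1; 3 -1 7]) = 150
  − (-5) · M_12   where M_12 = det([-6 6 5; 5 4 -1; -7 -1 7]) = -215
  + (-2) · M_13   where M_13 = det([-6 -2 5; 5 -6 -1; -7 3 7]) = 155
  − (7) · M_14   where M_14 = det([-6 -2 6; 5 -6 4; -7 3 -1]) = -80
det = (+1)·(-1)·(150) + (-1)·(-5)·(-215) + (+1)·(-2)·(155) + (-1)·(7)·(-80) = -975

-975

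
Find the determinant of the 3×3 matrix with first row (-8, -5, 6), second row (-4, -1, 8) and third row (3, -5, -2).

-278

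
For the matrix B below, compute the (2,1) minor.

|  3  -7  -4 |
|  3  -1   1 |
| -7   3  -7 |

Delete row 2 and column 1; the remaining 2×2 submatrix is [-7 -4; 3 -7].
Its determinant is (-7)·(-7) − (-4)·3 = 61.

61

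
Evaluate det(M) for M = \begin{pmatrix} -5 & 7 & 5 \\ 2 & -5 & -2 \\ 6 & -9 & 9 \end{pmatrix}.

165

Expand along column 1:
  + (-5) · |-5 -2; -9 9| = (-5)·(-45 − 18) = 315
  − 2 · |7 5; -9 9| = −2·(63 − (-45)) = -216
  + 6 · |7 5; -5 -2| = 6·(-14 − (-25)) = 66
Sum: (315) + (-216) + (66) = 165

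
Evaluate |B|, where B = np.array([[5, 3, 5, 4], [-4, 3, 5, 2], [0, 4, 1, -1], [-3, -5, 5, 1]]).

Expand along row 3 (it has 1 zero):
  − (4) · M_32   where M_32 = det([5 5 4; -4 5 2; -3 5 1]) = -55
  + (1) · M_33   where M_33 = det([5 3 4; -4 3 2; -3 -5 1]) = 175
  − (-1) · M_34   where M_34 = det([5 3 5; -4 3 5; -3 -5 5]) = 360
det = (-1)·(4)·(-55) + (+1)·(1)·(175) + (-1)·(-1)·(360) = 755

755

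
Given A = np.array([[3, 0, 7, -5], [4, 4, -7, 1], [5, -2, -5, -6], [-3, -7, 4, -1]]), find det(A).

|A| = -909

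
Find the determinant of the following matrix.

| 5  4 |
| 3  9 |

33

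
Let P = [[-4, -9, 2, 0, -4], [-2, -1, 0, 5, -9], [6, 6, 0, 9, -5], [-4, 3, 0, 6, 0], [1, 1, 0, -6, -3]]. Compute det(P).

Expand along column 3 (it has 4 zeros):
  + (2) · M_13   where M_13 = det([-2 -1 5 -9; 6 6 9 -5; -4 3 6 0; 1 1 -6 -3]) = -3782
det = (+1)·(2)·(-3782) = -7564

-7564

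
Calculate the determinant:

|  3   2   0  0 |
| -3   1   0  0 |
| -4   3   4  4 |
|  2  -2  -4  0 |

The matrix is block lower-triangular with a 2×2 block and a 2×2 block on the diagonal, so its determinant equals the product of the determinants of the diagonal blocks.
det of the 2×2 block = 9
det of the 2×2 block = 16
det = (9)·(16) = 144

144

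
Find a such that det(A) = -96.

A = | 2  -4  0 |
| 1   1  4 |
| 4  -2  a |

Expanding along the row containing a, det(A) is linear in a: det(A) = (6)·a + (-48).
Set (6)·a + (-48) = -96  ⇒  (6)·a = -48  ⇒  a = -8.

a = -8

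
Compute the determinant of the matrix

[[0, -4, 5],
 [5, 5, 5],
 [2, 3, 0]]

Expand along row 1:
  − (-4) · |5 5; 2 0| = −(-4)·(0 − 10) = -40
  + 5 · |5 5; 2 3| = 5·(15 − 10) = 25
Sum: (-40) + (25) = -15

-15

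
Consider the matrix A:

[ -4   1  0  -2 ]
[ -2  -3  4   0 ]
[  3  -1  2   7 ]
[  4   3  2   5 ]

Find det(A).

det(A) = -400

Expand along row 1 (it has 1 zero):
  + (-4) · M_11   where M_11 = det([-3 4 0; -1 2 7; 3 2 5]) = 116
  − (1) · M_12   where M_12 = det([-2 4 0; 3 2 7; 4 2 5]) = 60
  − (-2) · M_14   where M_14 = det([-2 -3 4; 3 -1 2; 4 3 2]) = 62
det = (+1)·(-4)·(116) + (-1)·(1)·(60) + (-1)·(-2)·(62) = -400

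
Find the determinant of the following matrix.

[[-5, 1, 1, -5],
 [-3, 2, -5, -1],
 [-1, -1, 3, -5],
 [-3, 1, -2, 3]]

92

Expand along row 1:
  + (-5) · M_11   where M_11 = det([2 -5 -1; -1 3 -5; 1 -2 3]) = 9
  − (1) · M_12   where M_12 = det([-3 -5 -1; -1 3 -5; -3 -2 3]) = -98
  + (1) · M_13   where M_13 = det([-3 2 -1; -1 -1 -5; -3 1 3]) = 34
  − (-5) · M_14   where M_14 = det([-3 2 -5; -1 -1 3; -3 1 -2]) = 1
det = (+1)·(-5)·(9) + (-1)·(1)·(-98) + (+1)·(1)·(34) + (-1)·(-5)·(1) = 92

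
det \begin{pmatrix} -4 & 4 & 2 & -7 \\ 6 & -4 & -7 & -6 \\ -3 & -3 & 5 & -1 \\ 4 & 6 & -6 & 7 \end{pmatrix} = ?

Expand along row 1:
  + (-4) · M_11   where M_11 = det([-4 -7 -6; -3 5 -1; 6 -6 7]) = -149
  − (4) · M_12   where M_12 = det([6 -7 -6; -3 5 -1; 4 -6 7]) = 67
  + (2) · M_13   where M_13 = det([6 -4 -6; -3 -3 -1; 4 6 7]) = -122
  − (-7) · M_14   where M_14 = det([6 -4 -7; -3 -3 5; 4 6 -6]) = -38
det = (+1)·(-4)·(-149) + (-1)·(4)·(67) + (+1)·(2)·(-122) + (-1)·(-7)·(-38) = -182

The determinant is -182.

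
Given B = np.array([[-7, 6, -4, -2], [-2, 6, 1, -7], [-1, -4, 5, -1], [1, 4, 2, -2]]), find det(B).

The determinant is -960.

Expand along row 1:
  + (-7) · M_11   where M_11 = det([6 1 -7; -4 5 -1; 4 2 -2]) = 136
  − (6) · M_12   where M_12 = det([-2 1 -7; -1 5 -1; 1 2 -2]) = 62
  + (-4) · M_13   where M_13 = det([-2 6 -7; -1 -4 -1; 1 4 -2]) = -42
  − (-2) · M_14   where M_14 = det([-2 6 1; -1 -4 5; 1 4 2]) = 98
det = (+1)·(-7)·(136) + (-1)·(6)·(62) + (+1)·(-4)·(-42) + (-1)·(-2)·(98) = -960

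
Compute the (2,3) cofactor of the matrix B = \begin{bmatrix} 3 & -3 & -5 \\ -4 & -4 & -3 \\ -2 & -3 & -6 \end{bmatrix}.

Delete row 2 and column 3; the remaining 2×2 submatrix is [3 -3; -2 -3].
Its determinant is 3·(-3) − (-3)·(-2) = -15.
The cofactor carries sign (−1)^(2+3) = −1, so C_{2,3} = −(-15) = 15.

The cofactor is 15.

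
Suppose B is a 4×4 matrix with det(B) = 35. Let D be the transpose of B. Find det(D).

det(Bᵀ) = det(B).
det(D) = (1)·(35) = 35

det(D) = 35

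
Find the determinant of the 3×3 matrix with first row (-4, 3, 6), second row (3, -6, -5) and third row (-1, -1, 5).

Expand along column 1:
  + (-4) · |-6 -5; -1 5| = (-4)·(-30 − 5) = 140
  − 3 · |3 6; -1 5| = −3·(15 − (-6)) = -63
  + (-1) · |3 6; -6 -5| = (-1)·(-15 − (-36)) = -21
Sum: (140) + (-63) + (-21) = 56

56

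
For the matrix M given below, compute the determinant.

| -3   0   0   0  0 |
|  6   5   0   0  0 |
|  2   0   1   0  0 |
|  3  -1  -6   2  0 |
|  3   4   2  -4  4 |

|M| = -120

M is lower triangular, so det(M) is the product of the diagonal entries:
det = (-3) · (5) · (1) · (2) · (4) = -120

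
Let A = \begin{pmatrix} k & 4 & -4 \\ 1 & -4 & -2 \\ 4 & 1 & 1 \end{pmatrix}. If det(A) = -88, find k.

-8

Expanding along the row containing k, det(A) is linear in k: det(A) = (-2)·k + (-104).
Set (-2)·k + (-104) = -88  ⇒  (-2)·k = 16  ⇒  k = -8.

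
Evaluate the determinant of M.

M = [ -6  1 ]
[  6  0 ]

The determinant is -6.

det(M) = (-6)·0 − 1·6 = 0 − 6 = -6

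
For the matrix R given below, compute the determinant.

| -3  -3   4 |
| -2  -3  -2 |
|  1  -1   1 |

Expand along row 1:
  + (-3) · |-3 -2; -1 1| = (-3)·(-3 − 2) = 15
  − (-3) · |-2 -2; 1 1| = −(-3)·(-2 − (-2)) = 0
  + 4 · |-2 -3; 1 -1| = 4·(2 − (-3)) = 20
Sum: (15) + (0) + (20) = 35

35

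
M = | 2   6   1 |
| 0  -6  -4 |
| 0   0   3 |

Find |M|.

-36

M is upper triangular, so det(M) is the product of the diagonal entries:
det = (2) · (-6) · (3) = -36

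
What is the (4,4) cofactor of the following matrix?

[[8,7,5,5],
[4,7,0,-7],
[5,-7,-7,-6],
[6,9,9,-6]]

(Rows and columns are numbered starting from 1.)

-511

Delete row 4 and column 4; the remaining 3×3 submatrix is [8 7 5; 4 7 0; 5 -7 -7].
Its determinant is -511.
The cofactor carries sign (−1)^(4+4) = +1, so C_{4,4} = +(-511) = -511.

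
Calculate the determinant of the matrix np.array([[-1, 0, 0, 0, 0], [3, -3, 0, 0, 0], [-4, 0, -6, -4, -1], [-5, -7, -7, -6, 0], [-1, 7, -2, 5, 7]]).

The determinant is 309.

The matrix is block lower-triangular with a 2×2 block and a 3×3 block on the diagonal, so its determinant equals the product of the determinants of the diagonal blocks.
det of the 2×2 block = 3
det of the 3×3 block = 103
det = (3)·(103) = 309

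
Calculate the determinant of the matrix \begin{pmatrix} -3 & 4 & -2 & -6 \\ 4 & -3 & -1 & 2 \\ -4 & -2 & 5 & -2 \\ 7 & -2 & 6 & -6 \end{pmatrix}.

Expand along row 1:
  + (-3) · M_11   where M_11 = det([-3 -1 2; -2 5 -2; -2 6 -6]) = 58
  − (4) · M_12   where M_12 = det([4 -1 2; -4 5 -2; 7 6 -6]) = -152
  + (-2) · M_13   where M_13 = det([4 -3 2; -4 -2 -2; 7 -2 -6]) = 190
  − (-6) · M_14   where M_14 = det([4 -3 -1; -4 -2 5; 7 -2 6]) = -207
det = (+1)·(-3)·(58) + (-1)·(4)·(-152) + (+1)·(-2)·(190) + (-1)·(-6)·(-207) = -1188

The determinant is -1188.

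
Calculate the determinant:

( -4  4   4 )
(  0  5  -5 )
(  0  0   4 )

-80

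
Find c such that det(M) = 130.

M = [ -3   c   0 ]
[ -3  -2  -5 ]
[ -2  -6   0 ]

c = 4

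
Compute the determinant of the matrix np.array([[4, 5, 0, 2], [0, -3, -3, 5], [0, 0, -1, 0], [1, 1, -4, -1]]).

Expand along row 3 (it has 3 zeros):
  + (-1) · M_33   where M_33 = det([4 5 2; 0 -3 5; 1 1 -1]) = 23
det = (+1)·(-1)·(23) = -23

-23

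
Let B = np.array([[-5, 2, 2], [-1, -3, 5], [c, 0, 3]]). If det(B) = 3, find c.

c = -3

Expanding along the column containing c, det(B) is linear in c: det(B) = (16)·c + (51).
Set (16)·c + (51) = 3  ⇒  (16)·c = -48  ⇒  c = -3.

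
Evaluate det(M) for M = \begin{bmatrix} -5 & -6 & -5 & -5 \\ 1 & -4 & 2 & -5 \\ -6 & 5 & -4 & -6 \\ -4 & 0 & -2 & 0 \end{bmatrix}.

The determinant is 896.

Expand along row 4 (it has 2 zeros):
  − (-4) · M_41   where M_41 = det([-6 -5 -5; -4 2 -5; 5 -4 -6]) = 407
  − (-2) · M_43   where M_43 = det([-5 -6 -5; 1 -4 -5; -6 5 -6]) = -366
det = (-1)·(-4)·(407) + (-1)·(-2)·(-366) = 896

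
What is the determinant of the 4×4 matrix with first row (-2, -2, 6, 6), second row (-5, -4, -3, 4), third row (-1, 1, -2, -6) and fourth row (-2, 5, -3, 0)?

The determinant is -1360.

Expand along row 4 (it has 1 zero):
  − (-2) · M_41   where M_41 = det([-2 6 6; -4 -3 4; 1 -2 -6]) = -106
  + (5) · M_42   where M_42 = det([-2 6 6; -5 -3 4; -1 -2 -6]) = -214
  − (-3) · M_43   where M_43 = det([-2 -2 6; -5 -4 4; -1 1 -6]) = -26
det = (-1)·(-2)·(-106) + (+1)·(5)·(-214) + (-1)·(-3)·(-26) = -1360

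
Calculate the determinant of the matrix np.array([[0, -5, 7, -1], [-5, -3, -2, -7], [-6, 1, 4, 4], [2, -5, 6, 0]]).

-498

Expand along row 1 (it has 1 zero):
  − (-5) · M_12   where M_12 = det([-5 -2 -7; -6 4 4; 2 6 0]) = 412
  + (7) · M_13   where M_13 = det([-5 -3 -7; -6 1 4; 2 -5 0]) = -320
  − (-1) · M_14   where M_14 = det([-5 -3 -2; -6 1 4; 2 -5 6]) = -318
det = (-1)·(-5)·(412) + (+1)·(7)·(-320) + (-1)·(-1)·(-318) = -498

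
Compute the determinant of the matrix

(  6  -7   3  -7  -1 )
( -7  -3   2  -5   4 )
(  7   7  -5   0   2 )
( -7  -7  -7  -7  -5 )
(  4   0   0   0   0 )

7112

Expand along row 5 (it has 4 zeros):
  + (4) · M_51   where M_51 = det([-7 3 -7 -1; -3 2 -5 4; 7 -5 0 2; -7 -7 -7 -5]) = 1778
det = (+1)·(4)·(1778) = 7112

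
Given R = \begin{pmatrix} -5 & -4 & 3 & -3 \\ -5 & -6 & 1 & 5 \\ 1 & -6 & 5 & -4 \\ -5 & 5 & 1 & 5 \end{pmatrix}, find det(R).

Expand along row 1:
  + (-5) · M_11   where M_11 = det([-6 1 5; -6 5 -4; 5 1 5]) = -319
  − (-4) · M_12   where M_12 = det([-5 1 5; 1 5 -4; -5 1 5]) = 0
  + (3) · M_13   where M_13 = det([-5 -6 5; 1 -6 -4; -5 5 5]) = -165
  − (-3) · M_14   where M_14 = det([-5 -6 1; 1 -6 5; -5 5 1]) = 286
det = (+1)·(-5)·(-319) + (-1)·(-4)·(0) + (+1)·(3)·(-165) + (-1)·(-3)·(286) = 1958

1958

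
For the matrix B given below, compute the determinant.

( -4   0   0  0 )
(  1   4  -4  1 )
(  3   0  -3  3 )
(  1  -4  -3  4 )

|B| = -96

Expand along row 1 (it has 3 zeros):
  + (-4) · M_11   where M_11 = det([4 -4 1; 0 -3 3; -4 -3 4]) = 24
det = (+1)·(-4)·(24) = -96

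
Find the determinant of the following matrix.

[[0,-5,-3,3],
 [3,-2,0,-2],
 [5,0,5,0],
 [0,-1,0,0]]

-75

Expand along row 4 (it has 3 zeros):
  + (-1) · M_42   where M_42 = det([0 -3 3; 3 0 -2; 5 5 0]) = 75
det = (+1)·(-1)·(75) = -75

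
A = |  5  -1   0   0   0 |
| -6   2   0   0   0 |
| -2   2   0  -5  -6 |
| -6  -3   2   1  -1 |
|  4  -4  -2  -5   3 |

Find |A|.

A is block lower-triangular with a 2×2 block and a 3×3 block on the diagonal, so its determinant equals the product of the determinants of the diagonal blocks.
det of the 2×2 block = 4
det of the 3×3 block = 68
det = (4)·(68) = 272

|A| = 272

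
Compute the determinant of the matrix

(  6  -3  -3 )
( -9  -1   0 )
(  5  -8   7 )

Expand along column 3:
  + (-3) · |-9 -1; 5 -8| = (-3)·(72 − (-5)) = -231
  + 7 · |6 -3; -9 -1| = 7·(-6 − 27) = -231
Sum: (-231) + (-231) = -462

-462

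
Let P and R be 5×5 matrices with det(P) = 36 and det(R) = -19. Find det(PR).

det(PR) = det(P)·det(R) = (36)·(-19) = -684

det(PR) = -684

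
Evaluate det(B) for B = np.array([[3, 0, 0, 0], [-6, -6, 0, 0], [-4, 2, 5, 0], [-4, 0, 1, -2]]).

det(B) = 180

B is lower triangular, so det(B) is the product of the diagonal entries:
det = (3) · (-6) · (5) · (-2) = 180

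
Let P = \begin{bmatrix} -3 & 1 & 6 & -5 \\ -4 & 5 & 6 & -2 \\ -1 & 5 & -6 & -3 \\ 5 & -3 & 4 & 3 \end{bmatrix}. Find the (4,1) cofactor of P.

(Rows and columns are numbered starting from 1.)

-300

Delete row 4 and column 1; the remaining 3×3 submatrix is [1 6 -5; 5 6 -2; 5 -6 -3].
Its determinant is 300.
The cofactor carries sign (−1)^(4+1) = −1, so C_{4,1} = −(300) = -300.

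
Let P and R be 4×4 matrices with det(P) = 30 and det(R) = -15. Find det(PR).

-450

det(PR) = det(P)·det(R) = (30)·(-15) = -450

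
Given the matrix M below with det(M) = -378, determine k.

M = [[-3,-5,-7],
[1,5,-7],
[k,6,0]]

-3

Expanding along the row containing k, det(M) is linear in k: det(M) = (70)·k + (-168).
Set (70)·k + (-168) = -378  ⇒  (70)·k = -210  ⇒  k = -3.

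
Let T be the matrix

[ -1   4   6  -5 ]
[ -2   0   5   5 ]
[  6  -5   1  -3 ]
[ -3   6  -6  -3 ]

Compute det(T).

Expand along row 2 (it has 1 zero):
  − (-2) · M_21   where M_21 = det([4 6 -5; -5 1 -3; 6 -6 -3]) = -402
  − (5) · M_23   where M_23 = det([-1 4 -5; 6 -5 -3; -3 6 -3]) = -30
  + (5) · M_24   where M_24 = det([-1 4 6; 6 -5 1; -3 6 -6]) = 234
det = (-1)·(-2)·(-402) + (-1)·(5)·(-30) + (+1)·(5)·(234) = 516

det(T) = 516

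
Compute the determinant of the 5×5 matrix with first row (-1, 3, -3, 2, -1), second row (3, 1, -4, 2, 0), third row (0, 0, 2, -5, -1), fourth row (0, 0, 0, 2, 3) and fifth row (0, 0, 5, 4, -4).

The determinant is 1050.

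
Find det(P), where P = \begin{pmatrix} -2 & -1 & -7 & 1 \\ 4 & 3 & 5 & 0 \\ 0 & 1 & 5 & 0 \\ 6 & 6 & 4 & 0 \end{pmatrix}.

Expand along column 4 (it has 3 zeros):
  − (1) · M_14   where M_14 = det([4 3 5; 0 1 5; 6 6 4]) = -44
det = (-1)·(1)·(-44) = 44

The determinant is 44.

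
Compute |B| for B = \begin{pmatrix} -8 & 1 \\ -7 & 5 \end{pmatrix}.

-33

det(B) = (-8)·5 − 1·(-7) = -40 − (-7) = -33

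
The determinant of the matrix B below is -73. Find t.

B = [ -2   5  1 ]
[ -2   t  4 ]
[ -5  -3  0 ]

t = 9

Expanding along the row containing t, det(B) is linear in t: det(B) = (5)·t + (-118).
Set (5)·t + (-118) = -73  ⇒  (5)·t = 45  ⇒  t = 9.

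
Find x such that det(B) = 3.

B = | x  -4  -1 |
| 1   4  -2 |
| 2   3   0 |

x = -3

Expanding along the column containing x, det(B) is linear in x: det(B) = (6)·x + (21).
Set (6)·x + (21) = 3  ⇒  (6)·x = -18  ⇒  x = -3.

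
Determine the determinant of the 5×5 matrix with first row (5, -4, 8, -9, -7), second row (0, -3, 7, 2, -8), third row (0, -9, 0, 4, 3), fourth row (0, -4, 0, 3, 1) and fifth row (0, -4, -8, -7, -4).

Expand along column 1 (it has 4 zeros):
  + (5) · M_11   where M_11 = det([-3 7 2 -8; -9 0 4 3; -4 0 3 1; -4 -8 -7 -4]) = -1371
det = (+1)·(5)·(-1371) = -6855

The determinant is -6855.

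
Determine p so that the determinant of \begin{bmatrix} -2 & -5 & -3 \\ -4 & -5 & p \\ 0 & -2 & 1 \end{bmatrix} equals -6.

Expanding along the row containing p, det(A) is linear in p: det(A) = (-4)·p + (-34).
Set (-4)·p + (-34) = -6  ⇒  (-4)·p = 28  ⇒  p = -7.

p = -7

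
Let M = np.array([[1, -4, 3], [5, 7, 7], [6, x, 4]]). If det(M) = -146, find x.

5

Expanding along the row containing x, det(M) is linear in x: det(M) = (8)·x + (-186).
Set (8)·x + (-186) = -146  ⇒  (8)·x = 40  ⇒  x = 5.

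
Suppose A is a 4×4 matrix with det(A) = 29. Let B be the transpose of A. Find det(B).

det(B) = 29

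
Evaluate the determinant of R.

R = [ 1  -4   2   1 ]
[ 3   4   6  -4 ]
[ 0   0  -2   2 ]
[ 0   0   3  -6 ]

96

R is block upper-triangular with a 2×2 block and a 2×2 block on the diagonal, so its determinant equals the product of the determinants of the diagonal blocks.
det of the 2×2 block = 16
det of the 2×2 block = 6
det = (16)·(6) = 96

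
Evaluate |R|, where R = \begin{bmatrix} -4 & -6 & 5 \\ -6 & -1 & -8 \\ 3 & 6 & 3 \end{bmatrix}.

Expand along column 1:
  + (-4) · |-1 -8; 6 3| = (-4)·(-3 − (-48)) = -180
  − (-6) · |-6 5; 6 3| = −(-6)·(-18 − 30) = -288
  + 3 · |-6 5; -1 -8| = 3·(48 − (-5)) = 159
Sum: (-180) + (-288) + (159) = -309

|R| = -309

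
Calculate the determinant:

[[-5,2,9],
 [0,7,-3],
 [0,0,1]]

The matrix is upper triangular, so the determinant is the product of the diagonal entries:
det = (-5) · (7) · (1) = -35

The determinant is -35.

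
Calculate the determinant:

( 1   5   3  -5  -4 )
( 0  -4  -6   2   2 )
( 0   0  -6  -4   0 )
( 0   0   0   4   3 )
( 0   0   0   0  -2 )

The matrix is upper triangular, so the determinant is the product of the diagonal entries:
det = (1) · (-4) · (-6) · (4) · (-2) = -192

-192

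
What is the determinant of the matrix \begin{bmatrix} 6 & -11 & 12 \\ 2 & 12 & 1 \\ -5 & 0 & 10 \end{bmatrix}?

1715

Expand along column 2:
  − (-11) · |2 1; -5 10| = −(-11)·(20 − (-5)) = 275
  + 12 · |6 12; -5 10| = 12·(60 − (-60)) = 1440
Sum: (275) + (1440) = 1715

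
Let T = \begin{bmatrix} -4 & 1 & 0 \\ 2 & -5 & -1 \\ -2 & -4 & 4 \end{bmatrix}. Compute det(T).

90

Expand along column 3:
  − (-1) · |-4 1; -2 -4| = −(-1)·(16 − (-2)) = 18
  + 4 · |-4 1; 2 -5| = 4·(20 − 2) = 72
Sum: (18) + (72) = 90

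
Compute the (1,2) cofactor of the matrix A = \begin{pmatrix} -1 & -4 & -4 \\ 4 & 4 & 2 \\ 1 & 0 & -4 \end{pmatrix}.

18

Delete row 1 and column 2; the remaining 2×2 submatrix is [4 2; 1 -4].
Its determinant is 4·(-4) − 2·1 = -18.
The cofactor carries sign (−1)^(1+2) = −1, so C_{1,2} = −(-18) = 18.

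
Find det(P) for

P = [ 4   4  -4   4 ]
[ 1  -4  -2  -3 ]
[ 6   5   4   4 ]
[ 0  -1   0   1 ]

Expand along row 4 (it has 2 zeros):
  + (-1) · M_42   where M_42 = det([4 -4 4; 1 -2 -3; 6 4 4]) = 168
  + (1) · M_44   where M_44 = det([4 4 -4; 1 -4 -2; 6 5 4]) = -204
det = (+1)·(-1)·(168) + (+1)·(1)·(-204) = -372

|P| = -372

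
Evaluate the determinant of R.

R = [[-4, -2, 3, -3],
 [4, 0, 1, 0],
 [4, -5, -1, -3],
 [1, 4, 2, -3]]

det(R) = 513

Expand along row 2 (it has 2 zeros):
  − (4) · M_21   where M_21 = det([-2 3 -3; -5 -1 -3; 4 2 -3]) = -81
  − (1) · M_23   where M_23 = det([-4 -2 -3; 4 -5 -3; 1 4 -3]) = -189
det = (-1)·(4)·(-81) + (-1)·(1)·(-189) = 513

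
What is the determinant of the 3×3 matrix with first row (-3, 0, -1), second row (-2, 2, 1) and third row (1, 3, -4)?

41

Expand along row 1:
  + (-3) · |2 1; 3 -4| = (-3)·(-8 − 3) = 33
  + (-1) · |-2 2; 1 3| = (-1)·(-6 − 2) = 8
Sum: (33) + (8) = 41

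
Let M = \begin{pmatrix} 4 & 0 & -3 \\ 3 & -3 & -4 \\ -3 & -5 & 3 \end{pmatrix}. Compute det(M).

Expand along column 2:
  + (-3) · |4 -3; -3 3| = (-3)·(12 − 9) = -9
  − (-5) · |4 -3; 3 -4| = −(-5)·(-16 − (-9)) = -35
Sum: (-9) + (-35) = -44

-44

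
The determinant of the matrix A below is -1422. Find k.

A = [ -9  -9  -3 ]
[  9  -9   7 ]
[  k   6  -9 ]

k = 2

Expanding along the column containing k, det(A) is linear in k: det(A) = (-90)·k + (-1242).
Set (-90)·k + (-1242) = -1422  ⇒  (-90)·k = -180  ⇒  k = 2.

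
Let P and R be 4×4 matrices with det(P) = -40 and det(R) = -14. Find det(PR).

560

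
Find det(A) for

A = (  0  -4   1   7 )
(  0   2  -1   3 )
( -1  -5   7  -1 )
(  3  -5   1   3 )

Expand along column 1 (it has 2 zeros):
  + (-1) · M_31   where M_31 = det([-4 1 7; 2 -1 3; -5 1 3]) = -18
  − (3) · M_41   where M_41 = det([-4 1 7; 2 -1 3; -5 7 -1]) = 130
det = (+1)·(-1)·(-18) + (-1)·(3)·(130) = -372

det(A) = -372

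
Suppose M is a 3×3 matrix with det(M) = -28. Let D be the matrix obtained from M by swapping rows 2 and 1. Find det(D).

28

Swapping two rows multiplies the determinant by −1.
det(D) = (-1)·(-28) = 28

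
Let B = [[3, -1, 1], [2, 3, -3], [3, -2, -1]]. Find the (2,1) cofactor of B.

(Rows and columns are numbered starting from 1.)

The cofactor is -3.

Delete row 2 and column 1; the remaining 2×2 submatrix is [-1 1; -2 -1].
Its determinant is (-1)·(-1) − 1·(-2) = 3.
The cofactor carries sign (−1)^(2+1) = −1, so C_{2,1} = −(3) = -3.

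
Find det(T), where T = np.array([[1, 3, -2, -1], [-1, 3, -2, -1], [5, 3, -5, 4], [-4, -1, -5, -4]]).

The determinant is 248.

Expand along row 1:
  + (1) · M_11   where M_11 = det([3 -2 -1; 3 -5 4; -1 -5 -4]) = 124
  − (3) · M_12   where M_12 = det([-1 -2 -1; 5 -5 4; -4 -5 -4]) = -3
  + (-2) · M_13   where M_13 = det([-1 3 -1; 5 3 4; -4 -1 -4]) = 13
  − (-1) · M_14   where M_14 = det([-1 3 -2; 5 3 -5; -4 -1 -5]) = 141
det = (+1)·(1)·(124) + (-1)·(3)·(-3) + (+1)·(-2)·(13) + (-1)·(-1)·(141) = 248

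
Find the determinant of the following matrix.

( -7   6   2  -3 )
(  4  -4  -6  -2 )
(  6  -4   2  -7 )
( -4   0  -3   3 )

1052

Expand along row 4 (it has 1 zero):
  − (-4) · M_41   where M_41 = det([6 2 -3; -4 -6 -2; -4 2 -7]) = 332
  − (-3) · M_43   where M_43 = det([-7 6 -3; 4 -4 -2; 6 -4 -7]) = -68
  + (3) · M_44   where M_44 = det([-7 6 2; 4 -4 -6; 6 -4 2]) = -24
det = (-1)·(-4)·(332) + (-1)·(-3)·(-68) + (+1)·(3)·(-24) = 1052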